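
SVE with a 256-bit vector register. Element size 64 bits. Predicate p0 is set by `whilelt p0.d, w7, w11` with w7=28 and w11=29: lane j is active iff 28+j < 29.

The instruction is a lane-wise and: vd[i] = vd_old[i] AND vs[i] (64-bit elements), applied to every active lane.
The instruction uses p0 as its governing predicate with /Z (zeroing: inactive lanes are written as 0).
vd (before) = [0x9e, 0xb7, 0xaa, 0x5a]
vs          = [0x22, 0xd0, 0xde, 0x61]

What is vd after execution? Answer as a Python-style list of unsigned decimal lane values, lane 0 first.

vd = [2, 0, 0, 0]

register lanes = 256/64 = 4
whilelt: lane j active iff 28+j < 29 → j < 1 → 1 active
vd[0] and(0x9e,0x22) -> 0x02
vd[1] tail/zero -> 0x00
vd[2] tail/zero -> 0x00
vd[3] tail/zero -> 0x00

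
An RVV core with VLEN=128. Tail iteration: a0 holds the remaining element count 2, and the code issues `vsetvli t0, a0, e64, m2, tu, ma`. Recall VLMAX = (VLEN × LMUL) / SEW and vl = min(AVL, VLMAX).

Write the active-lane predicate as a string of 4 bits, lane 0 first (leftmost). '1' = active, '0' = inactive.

VLMAX = VLEN×LMUL/SEW = 128×2/64 = 4
AVL=2 ≤ VLMAX=4, so vl = 2
bits (lane 0 leftmost): 1100

predicate = 1100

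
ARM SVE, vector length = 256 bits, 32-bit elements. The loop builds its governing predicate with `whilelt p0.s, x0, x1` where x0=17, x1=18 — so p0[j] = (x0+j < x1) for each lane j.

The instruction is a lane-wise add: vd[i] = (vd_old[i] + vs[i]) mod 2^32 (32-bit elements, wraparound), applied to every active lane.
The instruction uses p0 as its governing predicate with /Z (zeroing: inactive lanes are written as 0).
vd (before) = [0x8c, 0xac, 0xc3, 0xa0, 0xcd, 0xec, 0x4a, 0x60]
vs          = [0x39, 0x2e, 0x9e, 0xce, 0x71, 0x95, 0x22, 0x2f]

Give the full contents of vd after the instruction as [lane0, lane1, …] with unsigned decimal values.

256-bit reg / 32-bit elem → 8 lanes
whilelt: lane j active iff 17+j < 18 → j < 1 → 1 active
  i=0: add(0x8c,0x39) → 197
  i=1: tail/zero → 0
  i=2: tail/zero → 0
  i=3: tail/zero → 0
  i=4: tail/zero → 0
  i=5: tail/zero → 0
  i=6: tail/zero → 0
  i=7: tail/zero → 0

vd = [197, 0, 0, 0, 0, 0, 0, 0]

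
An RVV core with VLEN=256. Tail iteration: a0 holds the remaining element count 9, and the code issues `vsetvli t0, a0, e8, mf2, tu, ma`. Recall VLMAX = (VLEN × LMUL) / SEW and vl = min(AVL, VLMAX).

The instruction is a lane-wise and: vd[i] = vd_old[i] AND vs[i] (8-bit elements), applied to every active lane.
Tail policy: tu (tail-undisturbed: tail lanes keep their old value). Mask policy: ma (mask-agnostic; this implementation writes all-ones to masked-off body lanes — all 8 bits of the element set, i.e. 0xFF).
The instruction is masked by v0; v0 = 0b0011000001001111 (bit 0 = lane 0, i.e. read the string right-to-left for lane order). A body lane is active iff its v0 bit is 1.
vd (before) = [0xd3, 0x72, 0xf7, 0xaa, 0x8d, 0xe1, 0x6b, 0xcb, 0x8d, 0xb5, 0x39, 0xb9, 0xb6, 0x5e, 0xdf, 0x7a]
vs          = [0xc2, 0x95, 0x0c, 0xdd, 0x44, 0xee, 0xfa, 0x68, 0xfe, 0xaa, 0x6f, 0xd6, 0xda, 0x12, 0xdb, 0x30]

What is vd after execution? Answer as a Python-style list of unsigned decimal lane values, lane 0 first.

vd = [194, 16, 4, 136, 255, 255, 106, 255, 255, 181, 57, 185, 182, 94, 223, 122]

VLMAX = (256 × 1/2) / 8 = 16 lanes
AVL=9 ≤ VLMAX=16, so vl = 9
vd[0] and(0xd3,0xc2) -> 0xc2
vd[1] and(0x72,0x95) -> 0x10
vd[2] and(0xf7,0x0c) -> 0x04
vd[3] and(0xaa,0xdd) -> 0x88
vd[4] mask-off/ones -> 0xff
vd[5] mask-off/ones -> 0xff
vd[6] and(0x6b,0xfa) -> 0x6a
vd[7] mask-off/ones -> 0xff
vd[8] mask-off/ones -> 0xff
vd[9] tail/keep -> 0xb5
vd[10] tail/keep -> 0x39
vd[11] tail/keep -> 0xb9
vd[12] tail/keep -> 0xb6
vd[13] tail/keep -> 0x5e
vd[14] tail/keep -> 0xdf
vd[15] tail/keep -> 0x7a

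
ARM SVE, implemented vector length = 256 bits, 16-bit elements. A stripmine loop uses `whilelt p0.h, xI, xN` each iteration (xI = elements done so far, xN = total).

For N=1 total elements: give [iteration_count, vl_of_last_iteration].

256-bit reg / 16-bit elem → 16 lanes
1 elements at 16/iter → 1 passes, remainder 1 on the last

[iterations, last_vl] = [1, 1]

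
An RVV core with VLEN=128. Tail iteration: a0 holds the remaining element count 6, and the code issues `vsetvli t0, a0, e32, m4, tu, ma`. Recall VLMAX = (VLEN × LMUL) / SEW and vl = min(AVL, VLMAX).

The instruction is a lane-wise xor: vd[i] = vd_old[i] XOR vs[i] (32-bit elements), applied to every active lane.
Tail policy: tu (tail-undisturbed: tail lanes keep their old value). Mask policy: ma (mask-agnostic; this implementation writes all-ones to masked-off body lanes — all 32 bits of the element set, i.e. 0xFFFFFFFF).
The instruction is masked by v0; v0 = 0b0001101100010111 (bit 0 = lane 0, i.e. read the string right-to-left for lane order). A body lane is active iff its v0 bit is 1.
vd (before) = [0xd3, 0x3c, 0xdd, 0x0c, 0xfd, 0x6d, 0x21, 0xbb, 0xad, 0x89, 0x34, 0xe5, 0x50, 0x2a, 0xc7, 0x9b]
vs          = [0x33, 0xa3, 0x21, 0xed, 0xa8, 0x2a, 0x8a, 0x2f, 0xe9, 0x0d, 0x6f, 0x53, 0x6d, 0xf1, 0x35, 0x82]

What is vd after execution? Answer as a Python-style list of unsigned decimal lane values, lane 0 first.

lanes per group: 128·4/32 = 16
AVL=6 ≤ VLMAX=16, so vl = 6
vd[0] xor(0xd3,0x33) -> 0xe0
vd[1] xor(0x3c,0xa3) -> 0x9f
vd[2] xor(0xdd,0x21) -> 0xfc
vd[3] mask-off/ones -> 0xffffffff
vd[4] xor(0xfd,0xa8) -> 0x55
vd[5] mask-off/ones -> 0xffffffff
vd[6] tail/keep -> 0x21
vd[7] tail/keep -> 0xbb
vd[8] tail/keep -> 0xad
vd[9] tail/keep -> 0x89
vd[10] tail/keep -> 0x34
vd[11] tail/keep -> 0xe5
vd[12] tail/keep -> 0x50
vd[13] tail/keep -> 0x2a
vd[14] tail/keep -> 0xc7
vd[15] tail/keep -> 0x9b

vd = [224, 159, 252, 4294967295, 85, 4294967295, 33, 187, 173, 137, 52, 229, 80, 42, 199, 155]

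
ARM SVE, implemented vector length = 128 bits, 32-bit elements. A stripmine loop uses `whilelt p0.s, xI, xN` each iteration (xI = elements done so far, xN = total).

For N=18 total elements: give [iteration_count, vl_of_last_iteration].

[iterations, last_vl] = [5, 2]

register lanes = 128/32 = 4
18 elements at 4/iter → 5 passes, remainder 2 on the last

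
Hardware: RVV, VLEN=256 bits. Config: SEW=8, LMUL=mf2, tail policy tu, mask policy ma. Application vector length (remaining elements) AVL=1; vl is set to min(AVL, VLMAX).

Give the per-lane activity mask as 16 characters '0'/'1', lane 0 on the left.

VLMAX = VLEN×LMUL/SEW = 256×1/2/8 = 16
vl = min(AVL, VLMAX) = min(1, 16) = 1
bits (lane 0 leftmost): 1000000000000000

predicate = 1000000000000000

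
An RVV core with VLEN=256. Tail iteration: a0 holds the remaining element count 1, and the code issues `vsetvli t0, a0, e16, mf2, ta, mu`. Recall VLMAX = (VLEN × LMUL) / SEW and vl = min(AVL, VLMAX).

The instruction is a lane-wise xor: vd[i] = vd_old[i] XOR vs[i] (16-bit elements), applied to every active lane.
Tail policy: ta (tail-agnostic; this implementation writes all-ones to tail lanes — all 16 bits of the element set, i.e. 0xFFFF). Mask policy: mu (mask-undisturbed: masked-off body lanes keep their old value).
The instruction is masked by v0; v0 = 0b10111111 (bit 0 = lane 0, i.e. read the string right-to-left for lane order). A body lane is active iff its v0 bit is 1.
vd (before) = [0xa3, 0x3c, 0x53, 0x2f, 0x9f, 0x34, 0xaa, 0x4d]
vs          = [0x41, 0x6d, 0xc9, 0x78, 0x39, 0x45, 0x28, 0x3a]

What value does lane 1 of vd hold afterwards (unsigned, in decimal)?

vd[1] = 65535

VLMAX = VLEN×LMUL/SEW = 256×1/2/16 = 8
AVL=1 ≤ VLMAX=8, so vl = 1
vd[0] xor(0xa3,0x41) -> 0xe2
vd[1] tail/ones -> 0xffff
vd[2] tail/ones -> 0xffff
vd[3] tail/ones -> 0xffff
vd[4] tail/ones -> 0xffff
vd[5] tail/ones -> 0xffff
vd[6] tail/ones -> 0xffff
vd[7] tail/ones -> 0xffff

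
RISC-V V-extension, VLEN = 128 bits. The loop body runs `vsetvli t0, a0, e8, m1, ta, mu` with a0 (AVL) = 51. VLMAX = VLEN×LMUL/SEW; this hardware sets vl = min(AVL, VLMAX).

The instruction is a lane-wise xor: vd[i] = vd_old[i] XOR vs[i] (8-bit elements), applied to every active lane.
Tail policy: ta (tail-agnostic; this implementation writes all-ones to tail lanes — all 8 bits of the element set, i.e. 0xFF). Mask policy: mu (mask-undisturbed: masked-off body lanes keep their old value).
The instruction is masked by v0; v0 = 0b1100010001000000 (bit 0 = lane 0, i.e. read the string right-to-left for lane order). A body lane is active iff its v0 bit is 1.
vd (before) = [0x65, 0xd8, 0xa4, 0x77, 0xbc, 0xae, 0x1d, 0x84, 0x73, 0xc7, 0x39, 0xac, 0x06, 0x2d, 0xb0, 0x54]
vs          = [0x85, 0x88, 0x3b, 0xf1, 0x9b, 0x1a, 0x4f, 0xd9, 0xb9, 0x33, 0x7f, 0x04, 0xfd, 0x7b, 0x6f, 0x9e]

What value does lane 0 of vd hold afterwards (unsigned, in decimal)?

lanes per group: 128·1/8 = 16
vl = min(AVL, VLMAX) = min(51, 16) = 16
lane  0: mask-off/keep ⇒ 0x65
lane  1: mask-off/keep ⇒ 0xd8
lane  2: mask-off/keep ⇒ 0xa4
lane  3: mask-off/keep ⇒ 0x77
lane  4: mask-off/keep ⇒ 0xbc
lane  5: mask-off/keep ⇒ 0xae
lane  6: xor(0x1d,0x4f) ⇒ 0x52
lane  7: mask-off/keep ⇒ 0x84
lane  8: mask-off/keep ⇒ 0x73
lane  9: mask-off/keep ⇒ 0xc7
lane 10: xor(0x39,0x7f) ⇒ 0x46
lane 11: mask-off/keep ⇒ 0xac
lane 12: mask-off/keep ⇒ 0x06
lane 13: mask-off/keep ⇒ 0x2d
lane 14: xor(0xb0,0x6f) ⇒ 0xdf
lane 15: xor(0x54,0x9e) ⇒ 0xca

vd[0] = 101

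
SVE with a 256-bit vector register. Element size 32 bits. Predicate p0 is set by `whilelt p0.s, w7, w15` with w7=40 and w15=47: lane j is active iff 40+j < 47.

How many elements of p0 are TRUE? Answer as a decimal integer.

256-bit reg / 32-bit elem → 8 lanes
p0[j] = (40+j < 47); true for j=0..6 → 7 lanes set

vl = 7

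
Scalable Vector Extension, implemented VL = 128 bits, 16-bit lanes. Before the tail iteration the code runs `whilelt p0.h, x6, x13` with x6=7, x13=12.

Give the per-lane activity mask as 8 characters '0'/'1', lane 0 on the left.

register lanes = 128/16 = 8
active while 7+j < 12, i.e. j ∈ [0,5) capped at 8 ⇒ 5
bits (lane 0 leftmost): 11111000

predicate = 11111000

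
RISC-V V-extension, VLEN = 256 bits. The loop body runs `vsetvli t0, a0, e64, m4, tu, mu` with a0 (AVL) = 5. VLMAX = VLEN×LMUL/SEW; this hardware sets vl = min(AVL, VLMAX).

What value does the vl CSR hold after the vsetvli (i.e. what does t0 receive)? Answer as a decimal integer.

vl = 5

VLMAX = (256 × 4) / 64 = 16 lanes
vl = min(AVL, VLMAX) = min(5, 16) = 5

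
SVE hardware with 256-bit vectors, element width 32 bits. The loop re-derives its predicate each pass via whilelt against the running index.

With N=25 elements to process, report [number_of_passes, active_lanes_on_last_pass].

[iterations, last_vl] = [4, 1]

register lanes = 256/32 = 8
N=25: ⌈25/8⌉ = 4 iters; last vl = 25 − 3×8 = 1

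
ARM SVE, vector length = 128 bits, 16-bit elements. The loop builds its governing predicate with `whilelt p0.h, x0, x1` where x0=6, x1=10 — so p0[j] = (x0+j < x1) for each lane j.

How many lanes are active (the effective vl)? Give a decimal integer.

vl = 4

register lanes = 128/16 = 8
p0[j] = (6+j < 10); true for j=0..3 → 4 lanes set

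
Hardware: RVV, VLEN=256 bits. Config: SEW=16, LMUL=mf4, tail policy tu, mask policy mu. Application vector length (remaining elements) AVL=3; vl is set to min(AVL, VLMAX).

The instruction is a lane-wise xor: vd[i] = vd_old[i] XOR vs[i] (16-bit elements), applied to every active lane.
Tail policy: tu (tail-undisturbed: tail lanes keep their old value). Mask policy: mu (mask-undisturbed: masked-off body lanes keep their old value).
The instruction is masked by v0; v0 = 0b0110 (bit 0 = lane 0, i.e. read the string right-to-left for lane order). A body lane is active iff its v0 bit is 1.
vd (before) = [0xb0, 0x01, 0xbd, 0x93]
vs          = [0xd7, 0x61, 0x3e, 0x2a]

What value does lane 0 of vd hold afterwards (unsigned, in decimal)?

vd[0] = 176

VLMAX = (256 × 1/4) / 16 = 4 lanes
vl = min(AVL, VLMAX) = min(3, 4) = 3
lane  0: mask-off/keep ⇒ 0xb0
lane  1: xor(0x01,0x61) ⇒ 0x60
lane  2: xor(0xbd,0x3e) ⇒ 0x83
lane  3: tail/keep ⇒ 0x93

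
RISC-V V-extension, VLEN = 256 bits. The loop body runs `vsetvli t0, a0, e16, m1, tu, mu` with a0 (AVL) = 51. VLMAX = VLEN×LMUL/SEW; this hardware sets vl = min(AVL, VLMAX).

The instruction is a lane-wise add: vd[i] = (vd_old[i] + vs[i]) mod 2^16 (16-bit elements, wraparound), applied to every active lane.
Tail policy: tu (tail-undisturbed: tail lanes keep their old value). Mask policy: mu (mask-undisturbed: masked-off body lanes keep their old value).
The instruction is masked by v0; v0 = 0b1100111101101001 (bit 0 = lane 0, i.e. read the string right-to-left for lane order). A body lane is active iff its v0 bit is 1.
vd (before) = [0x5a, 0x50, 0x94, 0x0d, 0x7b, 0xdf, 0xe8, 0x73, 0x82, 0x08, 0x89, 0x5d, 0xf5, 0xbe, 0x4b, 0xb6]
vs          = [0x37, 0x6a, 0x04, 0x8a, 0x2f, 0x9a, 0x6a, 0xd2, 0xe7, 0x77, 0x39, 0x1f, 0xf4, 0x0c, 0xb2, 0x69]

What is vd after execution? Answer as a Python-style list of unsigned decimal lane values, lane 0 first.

vd = [145, 80, 148, 151, 123, 377, 338, 115, 361, 127, 194, 124, 245, 190, 253, 287]

lanes per group: 256·1/16 = 16
vl ← min(51, 16) = 16
lane  0: add(0x5a,0x37) ⇒ 0x91
lane  1: mask-off/keep ⇒ 0x50
lane  2: mask-off/keep ⇒ 0x94
lane  3: add(0x0d,0x8a) ⇒ 0x97
lane  4: mask-off/keep ⇒ 0x7b
lane  5: add(0xdf,0x9a) ⇒ 0x179
lane  6: add(0xe8,0x6a) ⇒ 0x152
lane  7: mask-off/keep ⇒ 0x73
lane  8: add(0x82,0xe7) ⇒ 0x169
lane  9: add(0x08,0x77) ⇒ 0x7f
lane 10: add(0x89,0x39) ⇒ 0xc2
lane 11: add(0x5d,0x1f) ⇒ 0x7c
lane 12: mask-off/keep ⇒ 0xf5
lane 13: mask-off/keep ⇒ 0xbe
lane 14: add(0x4b,0xb2) ⇒ 0xfd
lane 15: add(0xb6,0x69) ⇒ 0x11f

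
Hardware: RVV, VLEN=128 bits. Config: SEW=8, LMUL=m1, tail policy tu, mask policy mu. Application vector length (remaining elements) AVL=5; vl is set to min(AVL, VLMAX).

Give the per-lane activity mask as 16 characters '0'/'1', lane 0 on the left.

predicate = 1111100000000000

VLMAX = VLEN×LMUL/SEW = 128×1/8 = 16
vl = min(AVL, VLMAX) = min(5, 16) = 5
bits (lane 0 leftmost): 1111100000000000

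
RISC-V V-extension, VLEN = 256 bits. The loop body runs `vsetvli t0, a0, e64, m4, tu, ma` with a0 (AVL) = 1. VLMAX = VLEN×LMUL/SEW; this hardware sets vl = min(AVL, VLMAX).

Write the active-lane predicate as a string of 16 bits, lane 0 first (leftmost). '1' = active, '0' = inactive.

VLMAX = (256 × 4) / 64 = 16 lanes
vl = min(AVL, VLMAX) = min(1, 16) = 1
bits (lane 0 leftmost): 1000000000000000

predicate = 1000000000000000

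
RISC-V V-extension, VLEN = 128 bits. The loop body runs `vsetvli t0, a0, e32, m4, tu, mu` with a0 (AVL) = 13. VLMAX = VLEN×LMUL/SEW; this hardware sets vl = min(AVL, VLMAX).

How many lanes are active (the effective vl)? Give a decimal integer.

vl = 13

VLMAX = (128 × 4) / 32 = 16 lanes
vl ← min(13, 16) = 13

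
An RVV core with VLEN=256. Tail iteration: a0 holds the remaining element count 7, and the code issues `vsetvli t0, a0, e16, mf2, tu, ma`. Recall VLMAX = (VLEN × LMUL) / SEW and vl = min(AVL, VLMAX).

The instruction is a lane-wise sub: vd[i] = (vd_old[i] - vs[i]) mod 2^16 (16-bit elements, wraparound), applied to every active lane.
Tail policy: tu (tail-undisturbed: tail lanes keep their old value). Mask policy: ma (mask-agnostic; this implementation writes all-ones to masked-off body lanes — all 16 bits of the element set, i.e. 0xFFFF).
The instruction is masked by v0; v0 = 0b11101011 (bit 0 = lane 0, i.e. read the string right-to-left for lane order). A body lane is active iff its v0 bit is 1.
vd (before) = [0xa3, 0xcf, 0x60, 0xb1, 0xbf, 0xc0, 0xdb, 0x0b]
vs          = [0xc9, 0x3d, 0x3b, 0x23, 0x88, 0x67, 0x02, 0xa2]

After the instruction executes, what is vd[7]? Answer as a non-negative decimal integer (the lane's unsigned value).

VLMAX = (256 × 1/2) / 16 = 8 lanes
vl = min(AVL, VLMAX) = min(7, 8) = 7
[0] sub(0xa3,0xc9) = 0xffda
[1] sub(0xcf,0x3d) = 0x92
[2] mask-off/ones = 0xffff
[3] sub(0xb1,0x23) = 0x8e
[4] mask-off/ones = 0xffff
[5] sub(0xc0,0x67) = 0x59
[6] sub(0xdb,0x02) = 0xd9
[7] tail/keep = 0x0b

vd[7] = 11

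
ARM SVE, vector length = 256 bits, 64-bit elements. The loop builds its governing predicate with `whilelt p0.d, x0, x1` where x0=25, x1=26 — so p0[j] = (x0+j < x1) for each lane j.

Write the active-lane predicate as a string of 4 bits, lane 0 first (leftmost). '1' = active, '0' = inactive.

predicate = 1000

256-bit reg / 64-bit elem → 4 lanes
active while 25+j < 26, i.e. j ∈ [0,1) capped at 4 ⇒ 1
bits (lane 0 leftmost): 1000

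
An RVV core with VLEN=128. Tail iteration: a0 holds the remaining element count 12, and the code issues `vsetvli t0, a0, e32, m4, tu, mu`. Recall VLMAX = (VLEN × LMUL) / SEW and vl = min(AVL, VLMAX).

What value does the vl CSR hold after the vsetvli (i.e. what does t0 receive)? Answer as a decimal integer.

lanes per group: 128·4/32 = 16
AVL=12 ≤ VLMAX=16, so vl = 12

vl = 12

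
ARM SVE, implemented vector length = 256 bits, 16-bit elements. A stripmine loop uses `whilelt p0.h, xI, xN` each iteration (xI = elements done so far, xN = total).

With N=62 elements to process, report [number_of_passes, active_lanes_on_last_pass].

[iterations, last_vl] = [4, 14]

256-bit reg / 16-bit elem → 16 lanes
62 elements at 16/iter → 4 passes, remainder 14 on the last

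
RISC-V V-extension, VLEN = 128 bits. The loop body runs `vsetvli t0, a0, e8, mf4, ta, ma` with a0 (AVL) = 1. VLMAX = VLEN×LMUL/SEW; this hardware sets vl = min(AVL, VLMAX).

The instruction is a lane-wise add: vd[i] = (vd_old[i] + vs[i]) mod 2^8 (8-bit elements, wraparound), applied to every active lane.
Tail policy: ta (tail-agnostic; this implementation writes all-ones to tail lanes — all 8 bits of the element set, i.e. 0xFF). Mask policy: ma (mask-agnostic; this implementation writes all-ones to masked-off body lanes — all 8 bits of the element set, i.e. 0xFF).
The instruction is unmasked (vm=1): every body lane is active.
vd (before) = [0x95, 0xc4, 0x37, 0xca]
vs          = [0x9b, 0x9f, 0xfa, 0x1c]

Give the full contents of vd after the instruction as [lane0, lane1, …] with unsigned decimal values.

lanes per group: 128·1/4/8 = 4
vl ← min(1, 4) = 1
[0] add(0x95,0x9b) = 0x30
[1] tail/ones = 0xff
[2] tail/ones = 0xff
[3] tail/ones = 0xff

vd = [48, 255, 255, 255]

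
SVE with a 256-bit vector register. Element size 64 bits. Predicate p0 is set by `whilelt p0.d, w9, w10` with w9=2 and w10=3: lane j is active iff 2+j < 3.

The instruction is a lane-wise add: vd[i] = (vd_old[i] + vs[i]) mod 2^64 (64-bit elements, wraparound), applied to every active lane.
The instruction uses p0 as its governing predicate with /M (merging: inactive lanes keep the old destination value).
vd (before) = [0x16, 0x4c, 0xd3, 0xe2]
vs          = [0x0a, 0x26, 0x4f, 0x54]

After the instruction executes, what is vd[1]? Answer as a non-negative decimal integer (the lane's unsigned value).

lane count: 256 div 64 = 4
p0[j] = (2+j < 3); true for j=0..0 → 1 lanes set
vd[0] add(0x16,0x0a) -> 0x20
vd[1] tail/keep -> 0x4c
vd[2] tail/keep -> 0xd3
vd[3] tail/keep -> 0xe2

vd[1] = 76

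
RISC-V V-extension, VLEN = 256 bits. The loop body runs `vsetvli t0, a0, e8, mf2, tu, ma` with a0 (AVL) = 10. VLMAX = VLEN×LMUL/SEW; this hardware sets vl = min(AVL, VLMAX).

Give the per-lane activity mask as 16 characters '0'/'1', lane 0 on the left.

lanes per group: 256·1/2/8 = 16
AVL=10 ≤ VLMAX=16, so vl = 10
bits (lane 0 leftmost): 1111111111000000

predicate = 1111111111000000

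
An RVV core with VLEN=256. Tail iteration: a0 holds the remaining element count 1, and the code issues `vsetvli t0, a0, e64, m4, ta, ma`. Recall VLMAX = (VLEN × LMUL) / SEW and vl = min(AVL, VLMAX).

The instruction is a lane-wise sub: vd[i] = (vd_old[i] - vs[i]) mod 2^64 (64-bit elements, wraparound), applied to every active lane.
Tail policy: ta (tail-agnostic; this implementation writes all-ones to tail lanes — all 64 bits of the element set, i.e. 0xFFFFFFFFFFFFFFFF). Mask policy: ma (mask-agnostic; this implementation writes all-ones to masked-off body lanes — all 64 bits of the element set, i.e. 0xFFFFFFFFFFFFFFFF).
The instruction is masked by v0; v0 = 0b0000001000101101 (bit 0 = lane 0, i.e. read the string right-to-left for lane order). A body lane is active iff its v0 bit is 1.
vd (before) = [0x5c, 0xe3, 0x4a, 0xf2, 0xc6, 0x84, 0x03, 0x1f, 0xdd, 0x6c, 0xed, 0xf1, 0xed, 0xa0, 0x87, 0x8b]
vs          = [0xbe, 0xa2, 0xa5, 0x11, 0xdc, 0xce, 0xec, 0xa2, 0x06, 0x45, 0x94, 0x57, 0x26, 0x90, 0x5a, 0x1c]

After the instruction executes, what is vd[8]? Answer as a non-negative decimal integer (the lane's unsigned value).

VLMAX = VLEN×LMUL/SEW = 256×4/64 = 16
vl ← min(1, 16) = 1
[0] sub(0x5c,0xbe) = 0xffffffffffffff9e
[1] tail/ones = 0xffffffffffffffff
[2] tail/ones = 0xffffffffffffffff
[3] tail/ones = 0xffffffffffffffff
[4] tail/ones = 0xffffffffffffffff
[5] tail/ones = 0xffffffffffffffff
[6] tail/ones = 0xffffffffffffffff
[7] tail/ones = 0xffffffffffffffff
[8] tail/ones = 0xffffffffffffffff
[9] tail/ones = 0xffffffffffffffff
[10] tail/ones = 0xffffffffffffffff
[11] tail/ones = 0xffffffffffffffff
[12] tail/ones = 0xffffffffffffffff
[13] tail/ones = 0xffffffffffffffff
[14] tail/ones = 0xffffffffffffffff
[15] tail/ones = 0xffffffffffffffff

vd[8] = 18446744073709551615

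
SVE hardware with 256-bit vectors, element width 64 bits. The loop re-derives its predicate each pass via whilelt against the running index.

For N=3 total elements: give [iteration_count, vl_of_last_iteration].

[iterations, last_vl] = [1, 3]

256-bit reg / 64-bit elem → 4 lanes
N=3: ⌈3/4⌉ = 1 iters; last vl = 3 − 0×4 = 3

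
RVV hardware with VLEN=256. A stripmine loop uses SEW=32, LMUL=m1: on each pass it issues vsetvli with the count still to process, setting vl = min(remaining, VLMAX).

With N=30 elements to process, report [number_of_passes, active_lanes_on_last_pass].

[iterations, last_vl] = [4, 6]

VLMAX = VLEN×LMUL/SEW = 256×1/32 = 8
N=30: ⌈30/8⌉ = 4 iters; last vl = 30 − 3×8 = 6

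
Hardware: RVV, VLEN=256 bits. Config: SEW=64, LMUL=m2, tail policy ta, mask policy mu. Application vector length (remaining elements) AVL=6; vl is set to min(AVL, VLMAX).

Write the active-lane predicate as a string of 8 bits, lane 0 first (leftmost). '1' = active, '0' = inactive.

VLMAX = VLEN×LMUL/SEW = 256×2/64 = 8
vl ← min(6, 8) = 6
bits (lane 0 leftmost): 11111100

predicate = 11111100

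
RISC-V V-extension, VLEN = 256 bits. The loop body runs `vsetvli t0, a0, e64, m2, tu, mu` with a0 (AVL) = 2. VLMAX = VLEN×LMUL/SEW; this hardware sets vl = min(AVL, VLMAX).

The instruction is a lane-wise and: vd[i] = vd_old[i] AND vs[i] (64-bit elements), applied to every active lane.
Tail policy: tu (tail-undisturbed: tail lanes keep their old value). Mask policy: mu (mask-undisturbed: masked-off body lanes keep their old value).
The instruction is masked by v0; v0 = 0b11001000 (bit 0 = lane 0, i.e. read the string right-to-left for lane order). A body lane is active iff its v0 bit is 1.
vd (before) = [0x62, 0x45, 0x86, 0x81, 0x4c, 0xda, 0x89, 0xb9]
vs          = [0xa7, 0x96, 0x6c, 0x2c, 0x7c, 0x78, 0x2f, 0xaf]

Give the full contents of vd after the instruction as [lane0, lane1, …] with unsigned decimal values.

lanes per group: 256·2/64 = 8
vl = min(AVL, VLMAX) = min(2, 8) = 2
[0] mask-off/keep = 0x62
[1] mask-off/keep = 0x45
[2] tail/keep = 0x86
[3] tail/keep = 0x81
[4] tail/keep = 0x4c
[5] tail/keep = 0xda
[6] tail/keep = 0x89
[7] tail/keep = 0xb9

vd = [98, 69, 134, 129, 76, 218, 137, 185]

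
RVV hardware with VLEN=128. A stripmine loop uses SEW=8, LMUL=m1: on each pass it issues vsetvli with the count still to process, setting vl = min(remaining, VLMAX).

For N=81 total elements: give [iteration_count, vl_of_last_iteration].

[iterations, last_vl] = [6, 1]

VLMAX = (128 × 1) / 8 = 16 lanes
81 elements at 16/iter → 6 passes, remainder 1 on the last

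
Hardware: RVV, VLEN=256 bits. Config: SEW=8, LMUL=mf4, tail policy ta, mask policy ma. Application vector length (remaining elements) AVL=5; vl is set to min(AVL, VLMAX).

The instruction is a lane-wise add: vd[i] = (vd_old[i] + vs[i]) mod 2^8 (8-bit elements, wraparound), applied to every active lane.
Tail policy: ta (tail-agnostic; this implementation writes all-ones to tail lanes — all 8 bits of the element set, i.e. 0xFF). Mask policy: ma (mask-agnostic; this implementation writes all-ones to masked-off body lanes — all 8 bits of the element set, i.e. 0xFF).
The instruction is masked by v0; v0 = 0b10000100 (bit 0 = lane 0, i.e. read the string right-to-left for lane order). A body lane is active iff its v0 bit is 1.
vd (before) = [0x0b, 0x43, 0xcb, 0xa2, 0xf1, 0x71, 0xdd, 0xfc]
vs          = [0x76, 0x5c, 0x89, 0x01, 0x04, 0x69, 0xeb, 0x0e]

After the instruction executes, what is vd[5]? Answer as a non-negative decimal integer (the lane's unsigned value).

lanes per group: 256·1/4/8 = 8
AVL=5 ≤ VLMAX=8, so vl = 5
  i=0: mask-off/ones → 255
  i=1: mask-off/ones → 255
  i=2: add(0xcb,0x89) → 84
  i=3: mask-off/ones → 255
  i=4: mask-off/ones → 255
  i=5: tail/ones → 255
  i=6: tail/ones → 255
  i=7: tail/ones → 255

vd[5] = 255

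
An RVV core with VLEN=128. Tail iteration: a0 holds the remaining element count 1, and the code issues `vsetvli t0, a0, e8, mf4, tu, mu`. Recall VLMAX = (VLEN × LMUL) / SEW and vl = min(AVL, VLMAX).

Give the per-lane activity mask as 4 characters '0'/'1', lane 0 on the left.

predicate = 1000

VLMAX = (128 × 1/4) / 8 = 4 lanes
AVL=1 ≤ VLMAX=4, so vl = 1
bits (lane 0 leftmost): 1000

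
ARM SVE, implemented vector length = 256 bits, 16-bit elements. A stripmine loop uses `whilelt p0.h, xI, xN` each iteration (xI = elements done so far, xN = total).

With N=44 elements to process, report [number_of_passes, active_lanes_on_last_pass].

lane count: 256 div 16 = 16
44 elements at 16/iter → 3 passes, remainder 12 on the last

[iterations, last_vl] = [3, 12]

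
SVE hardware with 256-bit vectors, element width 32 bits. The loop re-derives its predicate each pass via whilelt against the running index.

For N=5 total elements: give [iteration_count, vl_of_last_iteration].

register lanes = 256/32 = 8
5 elements at 8/iter → 1 passes, remainder 5 on the last

[iterations, last_vl] = [1, 5]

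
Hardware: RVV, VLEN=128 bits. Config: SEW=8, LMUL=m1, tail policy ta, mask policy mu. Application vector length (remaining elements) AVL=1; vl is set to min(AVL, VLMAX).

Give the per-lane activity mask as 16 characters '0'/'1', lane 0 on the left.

VLMAX = (128 × 1) / 8 = 16 lanes
vl = min(AVL, VLMAX) = min(1, 16) = 1
bits (lane 0 leftmost): 1000000000000000

predicate = 1000000000000000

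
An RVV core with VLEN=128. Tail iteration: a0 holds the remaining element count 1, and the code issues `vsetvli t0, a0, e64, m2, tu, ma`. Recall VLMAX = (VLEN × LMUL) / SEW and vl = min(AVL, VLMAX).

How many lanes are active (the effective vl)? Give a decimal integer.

VLMAX = (128 × 2) / 64 = 4 lanes
AVL=1 ≤ VLMAX=4, so vl = 1

vl = 1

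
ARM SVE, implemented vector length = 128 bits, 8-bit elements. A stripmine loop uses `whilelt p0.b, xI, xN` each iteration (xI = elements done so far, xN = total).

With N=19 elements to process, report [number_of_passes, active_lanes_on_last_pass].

[iterations, last_vl] = [2, 3]

lane count: 128 div 8 = 16
N=19: ⌈19/16⌉ = 2 iters; last vl = 19 − 1×16 = 3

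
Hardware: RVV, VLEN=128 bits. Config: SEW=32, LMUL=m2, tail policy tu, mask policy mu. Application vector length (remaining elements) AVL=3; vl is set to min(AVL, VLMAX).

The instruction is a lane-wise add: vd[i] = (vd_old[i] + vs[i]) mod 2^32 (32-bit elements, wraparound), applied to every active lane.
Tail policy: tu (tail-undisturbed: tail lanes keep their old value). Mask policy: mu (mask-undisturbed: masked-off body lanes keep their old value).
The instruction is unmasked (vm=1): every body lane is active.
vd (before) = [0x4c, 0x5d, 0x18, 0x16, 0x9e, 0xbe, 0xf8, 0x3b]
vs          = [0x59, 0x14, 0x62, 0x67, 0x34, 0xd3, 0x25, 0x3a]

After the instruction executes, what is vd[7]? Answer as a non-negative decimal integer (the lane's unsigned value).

VLMAX = (128 × 2) / 32 = 8 lanes
vl = min(AVL, VLMAX) = min(3, 8) = 3
  i=0: add(0x4c,0x59) → 165
  i=1: add(0x5d,0x14) → 113
  i=2: add(0x18,0x62) → 122
  i=3: tail/keep → 22
  i=4: tail/keep → 158
  i=5: tail/keep → 190
  i=6: tail/keep → 248
  i=7: tail/keep → 59

vd[7] = 59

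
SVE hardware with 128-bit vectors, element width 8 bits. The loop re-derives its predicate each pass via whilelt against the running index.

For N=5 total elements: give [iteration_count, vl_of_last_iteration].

[iterations, last_vl] = [1, 5]

128-bit reg / 8-bit elem → 16 lanes
5 elements at 16/iter → 1 passes, remainder 5 on the last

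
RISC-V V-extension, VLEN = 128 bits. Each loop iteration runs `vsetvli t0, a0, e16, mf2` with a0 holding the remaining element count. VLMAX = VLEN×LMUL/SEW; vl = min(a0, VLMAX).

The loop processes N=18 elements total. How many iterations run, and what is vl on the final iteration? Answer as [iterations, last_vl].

[iterations, last_vl] = [5, 2]

VLMAX = VLEN×LMUL/SEW = 128×1/2/16 = 4
18 elements at 4/iter → 5 passes, remainder 2 on the last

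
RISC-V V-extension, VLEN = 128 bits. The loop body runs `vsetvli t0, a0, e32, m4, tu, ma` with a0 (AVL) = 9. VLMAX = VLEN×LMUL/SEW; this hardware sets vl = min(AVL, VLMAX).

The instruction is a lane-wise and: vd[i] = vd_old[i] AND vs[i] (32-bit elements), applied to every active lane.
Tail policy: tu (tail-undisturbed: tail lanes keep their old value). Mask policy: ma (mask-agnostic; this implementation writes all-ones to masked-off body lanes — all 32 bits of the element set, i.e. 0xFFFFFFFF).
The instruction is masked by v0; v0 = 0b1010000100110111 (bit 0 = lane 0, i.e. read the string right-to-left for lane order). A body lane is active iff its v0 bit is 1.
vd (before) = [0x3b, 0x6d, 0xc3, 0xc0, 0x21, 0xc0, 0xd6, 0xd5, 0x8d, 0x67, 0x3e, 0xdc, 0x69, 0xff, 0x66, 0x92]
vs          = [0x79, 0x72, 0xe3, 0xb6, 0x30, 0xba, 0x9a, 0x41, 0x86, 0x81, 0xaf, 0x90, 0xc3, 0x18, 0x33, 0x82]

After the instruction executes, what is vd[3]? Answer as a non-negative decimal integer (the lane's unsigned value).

VLMAX = VLEN×LMUL/SEW = 128×4/32 = 16
vl ← min(9, 16) = 9
[0] and(0x3b,0x79) = 0x39
[1] and(0x6d,0x72) = 0x60
[2] and(0xc3,0xe3) = 0xc3
[3] mask-off/ones = 0xffffffff
[4] and(0x21,0x30) = 0x20
[5] and(0xc0,0xba) = 0x80
[6] mask-off/ones = 0xffffffff
[7] mask-off/ones = 0xffffffff
[8] and(0x8d,0x86) = 0x84
[9] tail/keep = 0x67
[10] tail/keep = 0x3e
[11] tail/keep = 0xdc
[12] tail/keep = 0x69
[13] tail/keep = 0xff
[14] tail/keep = 0x66
[15] tail/keep = 0x92

vd[3] = 4294967295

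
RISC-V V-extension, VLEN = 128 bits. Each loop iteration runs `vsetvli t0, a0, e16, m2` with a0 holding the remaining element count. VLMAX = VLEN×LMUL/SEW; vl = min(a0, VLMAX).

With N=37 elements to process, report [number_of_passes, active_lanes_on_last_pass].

VLMAX = VLEN×LMUL/SEW = 128×2/16 = 16
37 elements at 16/iter → 3 passes, remainder 5 on the last

[iterations, last_vl] = [3, 5]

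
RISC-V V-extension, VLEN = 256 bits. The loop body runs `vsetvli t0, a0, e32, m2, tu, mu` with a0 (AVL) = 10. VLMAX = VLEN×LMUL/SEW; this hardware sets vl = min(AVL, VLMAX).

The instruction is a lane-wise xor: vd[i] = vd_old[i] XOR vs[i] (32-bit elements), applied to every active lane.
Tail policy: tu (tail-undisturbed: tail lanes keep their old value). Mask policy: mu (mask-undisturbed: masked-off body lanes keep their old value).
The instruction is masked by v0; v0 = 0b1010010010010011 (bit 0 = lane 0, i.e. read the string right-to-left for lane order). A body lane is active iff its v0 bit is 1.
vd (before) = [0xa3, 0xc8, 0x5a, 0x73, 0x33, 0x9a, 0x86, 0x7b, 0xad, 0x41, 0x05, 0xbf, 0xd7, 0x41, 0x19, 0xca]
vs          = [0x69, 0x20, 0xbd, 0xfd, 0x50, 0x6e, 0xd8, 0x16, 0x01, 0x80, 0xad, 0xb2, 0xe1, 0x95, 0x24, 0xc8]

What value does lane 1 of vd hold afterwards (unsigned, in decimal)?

VLMAX = VLEN×LMUL/SEW = 256×2/32 = 16
vl ← min(10, 16) = 10
lane  0: xor(0xa3,0x69) ⇒ 0xca
lane  1: xor(0xc8,0x20) ⇒ 0xe8
lane  2: mask-off/keep ⇒ 0x5a
lane  3: mask-off/keep ⇒ 0x73
lane  4: xor(0x33,0x50) ⇒ 0x63
lane  5: mask-off/keep ⇒ 0x9a
lane  6: mask-off/keep ⇒ 0x86
lane  7: xor(0x7b,0x16) ⇒ 0x6d
lane  8: mask-off/keep ⇒ 0xad
lane  9: mask-off/keep ⇒ 0x41
lane 10: tail/keep ⇒ 0x05
lane 11: tail/keep ⇒ 0xbf
lane 12: tail/keep ⇒ 0xd7
lane 13: tail/keep ⇒ 0x41
lane 14: tail/keep ⇒ 0x19
lane 15: tail/keep ⇒ 0xca

vd[1] = 232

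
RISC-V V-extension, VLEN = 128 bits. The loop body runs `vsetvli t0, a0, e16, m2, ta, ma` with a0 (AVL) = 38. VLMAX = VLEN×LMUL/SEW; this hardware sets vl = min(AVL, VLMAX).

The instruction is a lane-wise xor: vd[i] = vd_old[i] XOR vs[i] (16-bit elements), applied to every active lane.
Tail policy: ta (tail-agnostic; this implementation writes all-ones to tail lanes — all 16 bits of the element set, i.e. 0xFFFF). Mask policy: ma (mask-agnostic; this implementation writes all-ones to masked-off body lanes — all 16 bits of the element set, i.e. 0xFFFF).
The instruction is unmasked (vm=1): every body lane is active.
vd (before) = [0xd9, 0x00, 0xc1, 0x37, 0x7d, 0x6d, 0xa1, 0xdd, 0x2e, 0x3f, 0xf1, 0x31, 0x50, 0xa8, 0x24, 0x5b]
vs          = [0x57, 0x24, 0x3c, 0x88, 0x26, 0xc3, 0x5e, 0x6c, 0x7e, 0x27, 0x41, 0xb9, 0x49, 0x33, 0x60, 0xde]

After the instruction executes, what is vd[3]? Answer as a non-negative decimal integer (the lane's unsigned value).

vd[3] = 191

VLMAX = (128 × 2) / 16 = 16 lanes
AVL=38 > VLMAX=16, so vl = 16
[0] xor(0xd9,0x57) = 0x8e
[1] xor(0x00,0x24) = 0x24
[2] xor(0xc1,0x3c) = 0xfd
[3] xor(0x37,0x88) = 0xbf
[4] xor(0x7d,0x26) = 0x5b
[5] xor(0x6d,0xc3) = 0xae
[6] xor(0xa1,0x5e) = 0xff
[7] xor(0xdd,0x6c) = 0xb1
[8] xor(0x2e,0x7e) = 0x50
[9] xor(0x3f,0x27) = 0x18
[10] xor(0xf1,0x41) = 0xb0
[11] xor(0x31,0xb9) = 0x88
[12] xor(0x50,0x49) = 0x19
[13] xor(0xa8,0x33) = 0x9b
[14] xor(0x24,0x60) = 0x44
[15] xor(0x5b,0xde) = 0x85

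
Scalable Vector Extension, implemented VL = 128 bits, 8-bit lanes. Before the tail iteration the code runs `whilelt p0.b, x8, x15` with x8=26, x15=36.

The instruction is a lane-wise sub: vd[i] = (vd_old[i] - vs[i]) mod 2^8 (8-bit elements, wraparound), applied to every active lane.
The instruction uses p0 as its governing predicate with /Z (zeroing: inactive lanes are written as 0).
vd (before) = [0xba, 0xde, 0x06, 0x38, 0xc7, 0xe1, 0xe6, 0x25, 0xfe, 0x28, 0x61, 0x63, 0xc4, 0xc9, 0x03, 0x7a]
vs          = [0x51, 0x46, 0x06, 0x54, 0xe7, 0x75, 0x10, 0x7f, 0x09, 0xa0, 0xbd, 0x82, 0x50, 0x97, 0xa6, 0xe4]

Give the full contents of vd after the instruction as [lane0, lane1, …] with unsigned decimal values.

vd = [105, 152, 0, 228, 224, 108, 214, 166, 245, 136, 0, 0, 0, 0, 0, 0]

128-bit reg / 8-bit elem → 16 lanes
p0[j] = (26+j < 36); true for j=0..9 → 10 lanes set
  i=0: sub(0xba,0x51) → 105
  i=1: sub(0xde,0x46) → 152
  i=2: sub(0x06,0x06) → 0
  i=3: sub(0x38,0x54) → 228
  i=4: sub(0xc7,0xe7) → 224
  i=5: sub(0xe1,0x75) → 108
  i=6: sub(0xe6,0x10) → 214
  i=7: sub(0x25,0x7f) → 166
  i=8: sub(0xfe,0x09) → 245
  i=9: sub(0x28,0xa0) → 136
  i=10: tail/zero → 0
  i=11: tail/zero → 0
  i=12: tail/zero → 0
  i=13: tail/zero → 0
  i=14: tail/zero → 0
  i=15: tail/zero → 0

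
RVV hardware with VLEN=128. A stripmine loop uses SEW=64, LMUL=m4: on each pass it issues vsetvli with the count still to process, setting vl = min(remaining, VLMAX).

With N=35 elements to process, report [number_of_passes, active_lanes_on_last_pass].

[iterations, last_vl] = [5, 3]

VLMAX = (128 × 4) / 64 = 8 lanes
35 elements at 8/iter → 5 passes, remainder 3 on the last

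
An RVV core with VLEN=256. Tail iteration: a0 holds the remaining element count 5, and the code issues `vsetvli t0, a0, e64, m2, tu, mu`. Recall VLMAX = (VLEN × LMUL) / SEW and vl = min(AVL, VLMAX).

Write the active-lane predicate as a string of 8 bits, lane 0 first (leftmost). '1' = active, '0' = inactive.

VLMAX = (256 × 2) / 64 = 8 lanes
vl ← min(5, 8) = 5
bits (lane 0 leftmost): 11111000

predicate = 11111000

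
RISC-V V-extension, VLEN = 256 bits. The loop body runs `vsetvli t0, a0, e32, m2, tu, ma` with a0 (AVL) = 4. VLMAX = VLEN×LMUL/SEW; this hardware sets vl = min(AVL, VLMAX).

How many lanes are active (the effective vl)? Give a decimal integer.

VLMAX = VLEN×LMUL/SEW = 256×2/32 = 16
AVL=4 ≤ VLMAX=16, so vl = 4

vl = 4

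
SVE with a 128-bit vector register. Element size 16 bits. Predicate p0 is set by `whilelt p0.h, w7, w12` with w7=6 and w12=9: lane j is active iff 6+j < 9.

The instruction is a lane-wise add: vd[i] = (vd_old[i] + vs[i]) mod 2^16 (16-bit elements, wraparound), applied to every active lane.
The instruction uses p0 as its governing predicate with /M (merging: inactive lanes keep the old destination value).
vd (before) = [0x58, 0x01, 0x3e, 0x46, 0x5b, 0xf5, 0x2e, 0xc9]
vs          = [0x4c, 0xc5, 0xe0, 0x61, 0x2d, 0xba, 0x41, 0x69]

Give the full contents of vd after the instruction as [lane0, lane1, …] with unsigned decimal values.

lane count: 128 div 16 = 8
whilelt: lane j active iff 6+j < 9 → j < 3 → 3 active
  i=0: add(0x58,0x4c) → 164
  i=1: add(0x01,0xc5) → 198
  i=2: add(0x3e,0xe0) → 286
  i=3: tail/keep → 70
  i=4: tail/keep → 91
  i=5: tail/keep → 245
  i=6: tail/keep → 46
  i=7: tail/keep → 201

vd = [164, 198, 286, 70, 91, 245, 46, 201]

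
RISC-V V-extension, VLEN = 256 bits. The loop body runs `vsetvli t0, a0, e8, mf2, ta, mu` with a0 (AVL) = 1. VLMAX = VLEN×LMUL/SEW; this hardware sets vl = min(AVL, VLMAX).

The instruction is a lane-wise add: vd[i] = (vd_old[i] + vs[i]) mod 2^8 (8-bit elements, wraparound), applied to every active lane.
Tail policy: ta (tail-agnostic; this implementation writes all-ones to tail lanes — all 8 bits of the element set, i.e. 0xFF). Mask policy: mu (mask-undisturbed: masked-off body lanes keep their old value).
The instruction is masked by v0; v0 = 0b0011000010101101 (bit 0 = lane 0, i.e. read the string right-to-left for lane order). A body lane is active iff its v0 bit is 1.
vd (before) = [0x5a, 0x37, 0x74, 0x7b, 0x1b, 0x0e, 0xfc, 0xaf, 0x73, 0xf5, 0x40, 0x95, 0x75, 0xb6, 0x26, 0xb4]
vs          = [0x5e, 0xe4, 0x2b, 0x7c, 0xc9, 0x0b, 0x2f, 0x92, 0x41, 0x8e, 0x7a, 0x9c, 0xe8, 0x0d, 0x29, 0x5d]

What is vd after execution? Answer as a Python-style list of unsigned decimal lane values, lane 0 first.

vd = [184, 255, 255, 255, 255, 255, 255, 255, 255, 255, 255, 255, 255, 255, 255, 255]

lanes per group: 256·1/2/8 = 16
vl ← min(1, 16) = 1
[0] add(0x5a,0x5e) = 0xb8
[1] tail/ones = 0xff
[2] tail/ones = 0xff
[3] tail/ones = 0xff
[4] tail/ones = 0xff
[5] tail/ones = 0xff
[6] tail/ones = 0xff
[7] tail/ones = 0xff
[8] tail/ones = 0xff
[9] tail/ones = 0xff
[10] tail/ones = 0xff
[11] tail/ones = 0xff
[12] tail/ones = 0xff
[13] tail/ones = 0xff
[14] tail/ones = 0xff
[15] tail/ones = 0xff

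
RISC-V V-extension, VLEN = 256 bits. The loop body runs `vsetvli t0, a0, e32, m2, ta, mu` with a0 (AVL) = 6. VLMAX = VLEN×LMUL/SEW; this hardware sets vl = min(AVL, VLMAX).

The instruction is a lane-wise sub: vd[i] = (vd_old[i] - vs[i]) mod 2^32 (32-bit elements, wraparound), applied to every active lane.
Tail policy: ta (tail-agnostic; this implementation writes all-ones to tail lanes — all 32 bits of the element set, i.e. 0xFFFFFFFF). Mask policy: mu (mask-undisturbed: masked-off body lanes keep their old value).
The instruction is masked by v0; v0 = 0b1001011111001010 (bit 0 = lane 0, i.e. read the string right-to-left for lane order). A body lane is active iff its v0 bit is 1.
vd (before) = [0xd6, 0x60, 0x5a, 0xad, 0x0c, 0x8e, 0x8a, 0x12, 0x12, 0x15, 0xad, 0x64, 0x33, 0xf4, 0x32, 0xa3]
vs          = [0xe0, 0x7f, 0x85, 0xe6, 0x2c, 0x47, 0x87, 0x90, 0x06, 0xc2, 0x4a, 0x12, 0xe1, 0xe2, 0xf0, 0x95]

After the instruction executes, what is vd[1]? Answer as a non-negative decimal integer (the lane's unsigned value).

vd[1] = 4294967265

VLMAX = VLEN×LMUL/SEW = 256×2/32 = 16
vl ← min(6, 16) = 6
lane  0: mask-off/keep ⇒ 0xd6
lane  1: sub(0x60,0x7f) ⇒ 0xffffffe1
lane  2: mask-off/keep ⇒ 0x5a
lane  3: sub(0xad,0xe6) ⇒ 0xffffffc7
lane  4: mask-off/keep ⇒ 0x0c
lane  5: mask-off/keep ⇒ 0x8e
lane  6: tail/ones ⇒ 0xffffffff
lane  7: tail/ones ⇒ 0xffffffff
lane  8: tail/ones ⇒ 0xffffffff
lane  9: tail/ones ⇒ 0xffffffff
lane 10: tail/ones ⇒ 0xffffffff
lane 11: tail/ones ⇒ 0xffffffff
lane 12: tail/ones ⇒ 0xffffffff
lane 13: tail/ones ⇒ 0xffffffff
lane 14: tail/ones ⇒ 0xffffffff
lane 15: tail/ones ⇒ 0xffffffff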